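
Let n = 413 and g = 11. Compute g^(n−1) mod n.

263

11^1 ≡ 11 (mod 413)
11^2 ≡ 11^2 = 121 ≡ 121 (mod 413)
11^4 ≡ 121^2 = 14641 ≡ 186 (mod 413)
11^8 ≡ 186^2 = 34596 ≡ 317 (mod 413)
11^16 ≡ 317^2 = 100489 ≡ 130 (mod 413)
11^32 ≡ 130^2 = 16900 ≡ 380 (mod 413)
11^64 ≡ 380^2 = 144400 ≡ 263 (mod 413)
11^128 ≡ 263^2 = 69169 ≡ 198 (mod 413)
11^256 ≡ 198^2 = 39204 ≡ 382 (mod 413)
412 = 256 + 128 + 16 + 8 + 4 in binary powers of 2.
So 11^412 ≡ 382 · 198 · 130 · 317 · 186 ≡ 263 (mod 413).
Since 263 ≠ 1, base 11 is a Fermat witness: 413 is composite.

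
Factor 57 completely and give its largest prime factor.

19

57 = 3 · 19
19 is prime.
So 57 = 3 · 19; the largest prime factor is 19.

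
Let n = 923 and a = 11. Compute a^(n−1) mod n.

322

11^1 ≡ 11 (mod 923)
11^2 ≡ 11^2 = 121 ≡ 121 (mod 923)
11^4 ≡ 121^2 = 14641 ≡ 796 (mod 923)
11^8 ≡ 796^2 = 633616 ≡ 438 (mod 923)
11^16 ≡ 438^2 = 191844 ≡ 783 (mod 923)
11^32 ≡ 783^2 = 613089 ≡ 217 (mod 923)
11^64 ≡ 217^2 = 47089 ≡ 16 (mod 923)
11^128 ≡ 16^2 = 256 ≡ 256 (mod 923)
11^256 ≡ 256^2 = 65536 ≡ 3 (mod 923)
11^512 ≡ 3^2 = 9 ≡ 9 (mod 923)
922 = 512 + 256 + 128 + 16 + 8 + 2 in binary powers of 2.
So 11^922 ≡ 9 · 3 · 256 · 783 · 438 · 121 ≡ 322 (mod 923).
Since 322 ≠ 1, base 11 is a Fermat witness: 923 is composite.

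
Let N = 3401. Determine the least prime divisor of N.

19

3401 is odd.
Digit sum 8, not divisible by 3.
Ends in 1: not divisible by 5.
7: 3401 = 7·485 + 6
11: 3401 = 11·309 + 2
13: 3401 = 13·261 + 8
17: 3401 = 17·200 + 1
19: 3401 = 19·179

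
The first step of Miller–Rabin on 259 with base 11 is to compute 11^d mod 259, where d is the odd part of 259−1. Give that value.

36

259 − 1 = 258 = 2^1 · 129, so d = 129.
11^1 ≡ 11 (mod 259)
11^2 ≡ 11^2 = 121 ≡ 121 (mod 259)
11^4 ≡ 121^2 = 14641 ≡ 137 (mod 259)
11^8 ≡ 137^2 = 18769 ≡ 121 (mod 259)
11^16 ≡ 121^2 = 14641 ≡ 137 (mod 259)
11^32 ≡ 137^2 = 18769 ≡ 121 (mod 259)
11^64 ≡ 121^2 = 14641 ≡ 137 (mod 259)
11^128 ≡ 137^2 = 18769 ≡ 121 (mod 259)
129 = 128 + 1 in binary powers of 2.
So 11^129 ≡ 121 · 11 ≡ 36 (mod 259).
Squaring chain: 36; never reaches −1, so base 11 is a Miller–Rabin witness that 259 is composite.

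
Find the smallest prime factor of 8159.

8159 is odd.
Digit sum 23, not divisible by 3.
Ends in 9: not divisible by 5.
7: 8159 = 7·1165 + 4
11: 8159 = 11·741 + 8
13: 8159 = 13·627 + 8
17: 8159 = 17·479 + 16
19: 8159 = 19·429 + 8
23: 8159 = 23·354 + 17
29: 8159 = 29·281 + 10
31: 8159 = 31·263 + 6
37: 8159 = 37·220 + 19
41: 8159 = 41·199

41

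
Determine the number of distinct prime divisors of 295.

295 = 5 · 59
295 = 5 · 59, which has 2 distinct prime factors.

2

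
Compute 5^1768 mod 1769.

1669

5^1 ≡ 5 (mod 1769)
5^2 ≡ 5^2 = 25 ≡ 25 (mod 1769)
5^4 ≡ 25^2 = 625 ≡ 625 (mod 1769)
5^8 ≡ 625^2 = 390625 ≡ 1445 (mod 1769)
5^16 ≡ 1445^2 = 2088025 ≡ 605 (mod 1769)
5^32 ≡ 605^2 = 366025 ≡ 1611 (mod 1769)
5^64 ≡ 1611^2 = 2595321 ≡ 198 (mod 1769)
5^128 ≡ 198^2 = 39204 ≡ 286 (mod 1769)
5^256 ≡ 286^2 = 81796 ≡ 422 (mod 1769)
5^512 ≡ 422^2 = 178084 ≡ 1184 (mod 1769)
5^1024 ≡ 1184^2 = 1401856 ≡ 808 (mod 1769)
1768 = 1024 + 512 + 128 + 64 + 32 + 8 in binary powers of 2.
So 5^1768 ≡ 808 · 1184 · 286 · 198 · 1611 · 1445 ≡ 1669 (mod 1769).
Since 1669 ≠ 1, base 5 is a Fermat witness: 1769 is composite.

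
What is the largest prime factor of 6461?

71

6461 = 7 · 923
923 = 13 · 71
71 is prime.
So 6461 = 7 · 13 · 71; the largest prime factor is 71.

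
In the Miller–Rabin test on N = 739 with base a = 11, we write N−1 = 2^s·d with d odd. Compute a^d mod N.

1

739 − 1 = 738 = 2^1 · 369, so d = 369.
11^1 ≡ 11 (mod 739)
11^2 ≡ 11^2 = 121 ≡ 121 (mod 739)
11^4 ≡ 121^2 = 14641 ≡ 600 (mod 739)
11^8 ≡ 600^2 = 360000 ≡ 107 (mod 739)
11^16 ≡ 107^2 = 11449 ≡ 364 (mod 739)
11^32 ≡ 364^2 = 132496 ≡ 215 (mod 739)
11^64 ≡ 215^2 = 46225 ≡ 407 (mod 739)
11^128 ≡ 407^2 = 165649 ≡ 113 (mod 739)
11^256 ≡ 113^2 = 12769 ≡ 206 (mod 739)
369 = 256 + 64 + 32 + 16 + 1 in binary powers of 2.
So 11^369 ≡ 206 · 407 · 215 · 364 · 11 ≡ 1 (mod 739).
Since 11^d ≡ 1 (mod 739), base 11 does not prove 739 composite.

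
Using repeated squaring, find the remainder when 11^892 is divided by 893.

11^1 ≡ 11 (mod 893)
11^2 ≡ 11^2 = 121 ≡ 121 (mod 893)
11^4 ≡ 121^2 = 14641 ≡ 353 (mod 893)
11^8 ≡ 353^2 = 124609 ≡ 482 (mod 893)
11^16 ≡ 482^2 = 232324 ≡ 144 (mod 893)
11^32 ≡ 144^2 = 20736 ≡ 197 (mod 893)
11^64 ≡ 197^2 = 38809 ≡ 410 (mod 893)
11^128 ≡ 410^2 = 168100 ≡ 216 (mod 893)
11^256 ≡ 216^2 = 46656 ≡ 220 (mod 893)
11^512 ≡ 220^2 = 48400 ≡ 178 (mod 893)
892 = 512 + 256 + 64 + 32 + 16 + 8 + 4 in binary powers of 2.
So 11^892 ≡ 178 · 220 · 410 · 197 · 144 · 482 · 353 ≡ 410 (mod 893).
Since 410 ≠ 1, base 11 is a Fermat witness: 893 is composite.

410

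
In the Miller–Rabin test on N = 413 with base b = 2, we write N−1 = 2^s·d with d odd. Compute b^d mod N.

413 − 1 = 412 = 2^2 · 103, so d = 103.
2^1 ≡ 2 (mod 413)
2^2 ≡ 2^2 = 4 ≡ 4 (mod 413)
2^4 ≡ 4^2 = 16 ≡ 16 (mod 413)
2^8 ≡ 16^2 = 256 ≡ 256 (mod 413)
2^16 ≡ 256^2 = 65536 ≡ 282 (mod 413)
2^32 ≡ 282^2 = 79524 ≡ 228 (mod 413)
2^64 ≡ 228^2 = 51984 ≡ 359 (mod 413)
103 = 64 + 32 + 4 + 2 + 1 in binary powers of 2.
So 2^103 ≡ 359 · 228 · 16 · 4 · 2 ≡ 72 (mod 413).
Squaring chain: 72 → 228; never reaches −1, so base 2 is a Miller–Rabin witness that 413 is composite.

72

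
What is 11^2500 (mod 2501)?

11^1 ≡ 11 (mod 2501)
11^2 ≡ 11^2 = 121 ≡ 121 (mod 2501)
11^4 ≡ 121^2 = 14641 ≡ 2136 (mod 2501)
11^8 ≡ 2136^2 = 4562496 ≡ 672 (mod 2501)
11^16 ≡ 672^2 = 451584 ≡ 1404 (mod 2501)
11^32 ≡ 1404^2 = 1971216 ≡ 428 (mod 2501)
11^64 ≡ 428^2 = 183184 ≡ 611 (mod 2501)
11^128 ≡ 611^2 = 373321 ≡ 672 (mod 2501)
11^256 ≡ 672^2 = 451584 ≡ 1404 (mod 2501)
11^512 ≡ 1404^2 = 1971216 ≡ 428 (mod 2501)
11^1024 ≡ 428^2 = 183184 ≡ 611 (mod 2501)
11^2048 ≡ 611^2 = 373321 ≡ 672 (mod 2501)
2500 = 2048 + 256 + 128 + 64 + 4 in binary powers of 2.
So 11^2500 ≡ 672 · 1404 · 672 · 611 · 2136 ≡ 245 (mod 2501).
Since 245 ≠ 1, base 11 is a Fermat witness: 2501 is composite.

245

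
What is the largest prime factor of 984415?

71

984415 = 5 · 196883
196883 = 47 · 4189
4189 = 59 · 71
71 is prime.
So 984415 = 5 · 47 · 59 · 71; the largest prime factor is 71.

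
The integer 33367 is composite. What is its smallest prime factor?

61

33367 is odd.
Digit sum 22, not divisible by 3.
Ends in 7: not divisible by 5.
7: 33367 = 7·4766 + 5
11: 33367 = 11·3033 + 4
13: 33367 = 13·2566 + 9
17: 33367 = 17·1962 + 13
19: 33367 = 19·1756 + 3
23: 33367 = 23·1450 + 17
29: 33367 = 29·1150 + 17
31: 33367 = 31·1076 + 11
37: 33367 = 37·901 + 30
41: 33367 = 41·813 + 34
43: 33367 = 43·775 + 42
47: 33367 = 47·709 + 44
53: 33367 = 53·629 + 30
59: 33367 = 59·565 + 32
61: 33367 = 61·547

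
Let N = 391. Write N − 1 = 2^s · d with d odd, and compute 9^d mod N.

391 − 1 = 390 = 2^1 · 195, so d = 195.
9^1 ≡ 9 (mod 391)
9^2 ≡ 9^2 = 81 ≡ 81 (mod 391)
9^4 ≡ 81^2 = 6561 ≡ 305 (mod 391)
9^8 ≡ 305^2 = 93025 ≡ 358 (mod 391)
9^16 ≡ 358^2 = 128164 ≡ 307 (mod 391)
9^32 ≡ 307^2 = 94249 ≡ 18 (mod 391)
9^64 ≡ 18^2 = 324 ≡ 324 (mod 391)
9^128 ≡ 324^2 = 104976 ≡ 188 (mod 391)
195 = 128 + 64 + 2 + 1 in binary powers of 2.
So 9^195 ≡ 188 · 324 · 81 · 9 ≡ 151 (mod 391).
Squaring chain: 151; never reaches −1, so base 9 is a Miller–Rabin witness that 391 is composite.

151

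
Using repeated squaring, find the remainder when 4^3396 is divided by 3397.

2197

4^1 ≡ 4 (mod 3397)
4^2 ≡ 4^2 = 16 ≡ 16 (mod 3397)
4^4 ≡ 16^2 = 256 ≡ 256 (mod 3397)
4^8 ≡ 256^2 = 65536 ≡ 993 (mod 3397)
4^16 ≡ 993^2 = 986049 ≡ 919 (mod 3397)
4^32 ≡ 919^2 = 844561 ≡ 2105 (mod 3397)
4^64 ≡ 2105^2 = 4431025 ≡ 1337 (mod 3397)
4^128 ≡ 1337^2 = 1787569 ≡ 747 (mod 3397)
4^256 ≡ 747^2 = 558009 ≡ 901 (mod 3397)
4^512 ≡ 901^2 = 811801 ≡ 3315 (mod 3397)
4^1024 ≡ 3315^2 = 10989225 ≡ 3327 (mod 3397)
4^2048 ≡ 3327^2 = 11068929 ≡ 1503 (mod 3397)
3396 = 2048 + 1024 + 256 + 64 + 4 in binary powers of 2.
So 4^3396 ≡ 1503 · 3327 · 901 · 1337 · 256 ≡ 2197 (mod 3397).
Since 2197 ≠ 1, base 4 is a Fermat witness: 3397 is composite.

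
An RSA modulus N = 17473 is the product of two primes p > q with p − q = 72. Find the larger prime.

Since p = q + 72, we have 17473 = q(q + 72), so q² + 72q − 17473 = 0.
Discriminant: 72² + 4·17473 = 5184 + 69892 = 75076; √75076 = 274.
q = (−72 + 274)/2 = 101, and p = q + 72 = 173.
Check: 101 · 173 = 17473.

173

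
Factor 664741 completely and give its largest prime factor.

664741 = 7 · 94963
94963 = 11 · 8633
8633 = 89 · 97
97 is prime.
So 664741 = 7 · 11 · 89 · 97; the largest prime factor is 97.

97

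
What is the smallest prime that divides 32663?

32663 is odd.
Digit sum 20, not divisible by 3.
Ends in 3: not divisible by 5.
7: 32663 = 7·4666 + 1
11: 32663 = 11·2969 + 4
13: 32663 = 13·2512 + 7
17: 32663 = 17·1921 + 6
19: 32663 = 19·1719 + 2
23: 32663 = 23·1420 + 3
29: 32663 = 29·1126 + 9
31: 32663 = 31·1053 + 20
37: 32663 = 37·882 + 29
41: 32663 = 41·796 + 27
43: 32663 = 43·759 + 26
47: 32663 = 47·694 + 45
53: 32663 = 53·616 + 15
59: 32663 = 59·553 + 36
61: 32663 = 61·535 + 28
67: 32663 = 67·487 + 34
71: 32663 = 71·460 + 3
73: 32663 = 73·447 + 32
79: 32663 = 79·413 + 36
83: 32663 = 83·393 + 44
89: 32663 = 89·367

89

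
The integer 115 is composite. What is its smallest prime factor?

115 is odd.
Digit sum 7, not divisible by 3.
Ends in 5: divisible by 5.

5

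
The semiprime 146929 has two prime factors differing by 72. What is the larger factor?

421

Since p = q + 72, we have 146929 = q(q + 72), so q² + 72q − 146929 = 0.
Discriminant: 72² + 4·146929 = 5184 + 587716 = 592900; √592900 = 770.
q = (−72 + 770)/2 = 349, and p = q + 72 = 421.
Check: 349 · 421 = 146929.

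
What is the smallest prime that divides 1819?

1819 is odd.
Digit sum 19, not divisible by 3.
Ends in 9: not divisible by 5.
7: 1819 = 7·259 + 6
11: 1819 = 11·165 + 4
13: 1819 = 13·139 + 12
17: 1819 = 17·107

17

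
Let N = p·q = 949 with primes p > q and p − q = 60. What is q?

Since p = q + 60, we have 949 = q(q + 60), so q² + 60q − 949 = 0.
Discriminant: 60² + 4·949 = 3600 + 3796 = 7396; √7396 = 86.
q = (−60 + 86)/2 = 13, and p = q + 60 = 73.
Check: 13 · 73 = 949.

13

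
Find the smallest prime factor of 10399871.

59

10399871 is odd.
Digit sum 38, not divisible by 3.
Ends in 1: not divisible by 5.
7: 10399871 = 7·1485695 + 6
11: 10399871 = 11·945442 + 9
13: 10399871 = 13·799990 + 1
17: 10399871 = 17·611757 + 2
19: 10399871 = 19·547361 + 12
23: 10399871 = 23·452168 + 7
29: 10399871 = 29·358616 + 7
31: 10399871 = 31·335479 + 22
37: 10399871 = 37·281077 + 22
41: 10399871 = 41·253655 + 16
43: 10399871 = 43·241857 + 20
47: 10399871 = 47·221273 + 40
53: 10399871 = 53·196223 + 52
59: 10399871 = 59·176269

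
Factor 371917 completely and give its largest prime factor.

67

371917 = 7 · 53131
53131 = 13 · 4087
4087 = 61 · 67
67 is prime.
So 371917 = 7 · 13 · 61 · 67; the largest prime factor is 67.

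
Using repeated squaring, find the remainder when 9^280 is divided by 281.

1

9^1 ≡ 9 (mod 281)
9^2 ≡ 9^2 = 81 ≡ 81 (mod 281)
9^4 ≡ 81^2 = 6561 ≡ 98 (mod 281)
9^8 ≡ 98^2 = 9604 ≡ 50 (mod 281)
9^16 ≡ 50^2 = 2500 ≡ 252 (mod 281)
9^32 ≡ 252^2 = 63504 ≡ 279 (mod 281)
9^64 ≡ 279^2 = 77841 ≡ 4 (mod 281)
9^128 ≡ 4^2 = 16 ≡ 16 (mod 281)
9^256 ≡ 16^2 = 256 ≡ 256 (mod 281)
280 = 256 + 16 + 8 in binary powers of 2.
So 9^280 ≡ 256 · 252 · 50 ≡ 1 (mod 281).
Since the result is 1, base 9 gives no evidence that 281 is composite.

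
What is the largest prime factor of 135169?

79

135169 = 29 · 4661
4661 = 59 · 79
79 is prime.
So 135169 = 29 · 59 · 79; the largest prime factor is 79.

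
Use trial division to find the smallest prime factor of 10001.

73

10001 is odd.
Digit sum 2, not divisible by 3.
Ends in 1: not divisible by 5.
7: 10001 = 7·1428 + 5
11: 10001 = 11·909 + 2
13: 10001 = 13·769 + 4
17: 10001 = 17·588 + 5
19: 10001 = 19·526 + 7
23: 10001 = 23·434 + 19
29: 10001 = 29·344 + 25
31: 10001 = 31·322 + 19
37: 10001 = 37·270 + 11
41: 10001 = 41·243 + 38
43: 10001 = 43·232 + 25
47: 10001 = 47·212 + 37
53: 10001 = 53·188 + 37
59: 10001 = 59·169 + 30
61: 10001 = 61·163 + 58
67: 10001 = 67·149 + 18
71: 10001 = 71·140 + 61
73: 10001 = 73·137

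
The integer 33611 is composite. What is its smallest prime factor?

19

33611 is odd.
Digit sum 14, not divisible by 3.
Ends in 1: not divisible by 5.
7: 33611 = 7·4801 + 4
11: 33611 = 11·3055 + 6
13: 33611 = 13·2585 + 6
17: 33611 = 17·1977 + 2
19: 33611 = 19·1769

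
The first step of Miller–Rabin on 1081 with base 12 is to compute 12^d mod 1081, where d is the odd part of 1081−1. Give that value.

1081 − 1 = 1080 = 2^3 · 135, so d = 135.
12^1 ≡ 12 (mod 1081)
12^2 ≡ 12^2 = 144 ≡ 144 (mod 1081)
12^4 ≡ 144^2 = 20736 ≡ 197 (mod 1081)
12^8 ≡ 197^2 = 38809 ≡ 974 (mod 1081)
12^16 ≡ 974^2 = 948676 ≡ 639 (mod 1081)
12^32 ≡ 639^2 = 408321 ≡ 784 (mod 1081)
12^64 ≡ 784^2 = 614656 ≡ 648 (mod 1081)
12^128 ≡ 648^2 = 419904 ≡ 476 (mod 1081)
135 = 128 + 4 + 2 + 1 in binary powers of 2.
So 12^135 ≡ 476 · 197 · 144 · 12 ≡ 440 (mod 1081).
Squaring chain: 440 → 101 → 472; never reaches −1, so base 12 is a Miller–Rabin witness that 1081 is composite.

440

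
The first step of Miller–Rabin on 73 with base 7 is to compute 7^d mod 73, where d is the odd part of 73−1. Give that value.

10

73 − 1 = 72 = 2^3 · 9, so d = 9.
7^1 ≡ 7 (mod 73)
7^2 ≡ 7^2 = 49 ≡ 49 (mod 73)
7^4 ≡ 49^2 = 2401 ≡ 65 (mod 73)
7^8 ≡ 65^2 = 4225 ≡ 64 (mod 73)
9 = 8 + 1 in binary powers of 2.
So 7^9 ≡ 64 · 7 ≡ 10 (mod 73).
Squaring chain: 10 → 27 → 72; reaches −1, so base 7 does not prove 73 composite.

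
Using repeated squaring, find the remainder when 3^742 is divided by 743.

3^1 ≡ 3 (mod 743)
3^2 ≡ 3^2 = 9 ≡ 9 (mod 743)
3^4 ≡ 9^2 = 81 ≡ 81 (mod 743)
3^8 ≡ 81^2 = 6561 ≡ 617 (mod 743)
3^16 ≡ 617^2 = 380689 ≡ 273 (mod 743)
3^32 ≡ 273^2 = 74529 ≡ 229 (mod 743)
3^64 ≡ 229^2 = 52441 ≡ 431 (mod 743)
3^128 ≡ 431^2 = 185761 ≡ 11 (mod 743)
3^256 ≡ 11^2 = 121 ≡ 121 (mod 743)
3^512 ≡ 121^2 = 14641 ≡ 524 (mod 743)
742 = 512 + 128 + 64 + 32 + 4 + 2 in binary powers of 2.
So 3^742 ≡ 524 · 11 · 431 · 229 · 81 · 9 ≡ 1 (mod 743).
Since the result is 1, base 3 gives no evidence that 743 is composite.

1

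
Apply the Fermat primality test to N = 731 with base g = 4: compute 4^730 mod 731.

4^1 ≡ 4 (mod 731)
4^2 ≡ 4^2 = 16 ≡ 16 (mod 731)
4^4 ≡ 16^2 = 256 ≡ 256 (mod 731)
4^8 ≡ 256^2 = 65536 ≡ 477 (mod 731)
4^16 ≡ 477^2 = 227529 ≡ 188 (mod 731)
4^32 ≡ 188^2 = 35344 ≡ 256 (mod 731)
4^64 ≡ 256^2 = 65536 ≡ 477 (mod 731)
4^128 ≡ 477^2 = 227529 ≡ 188 (mod 731)
4^256 ≡ 188^2 = 35344 ≡ 256 (mod 731)
4^512 ≡ 256^2 = 65536 ≡ 477 (mod 731)
730 = 512 + 128 + 64 + 16 + 8 + 2 in binary powers of 2.
So 4^730 ≡ 477 · 188 · 477 · 188 · 477 · 16 ≡ 16 (mod 731).
Since 16 ≠ 1, base 4 is a Fermat witness: 731 is composite.

16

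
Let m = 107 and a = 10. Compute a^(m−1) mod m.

10^1 ≡ 10 (mod 107)
10^2 ≡ 10^2 = 100 ≡ 100 (mod 107)
10^4 ≡ 100^2 = 10000 ≡ 49 (mod 107)
10^8 ≡ 49^2 = 2401 ≡ 47 (mod 107)
10^16 ≡ 47^2 = 2209 ≡ 69 (mod 107)
10^32 ≡ 69^2 = 4761 ≡ 53 (mod 107)
10^64 ≡ 53^2 = 2809 ≡ 27 (mod 107)
106 = 64 + 32 + 8 + 2 in binary powers of 2.
So 10^106 ≡ 27 · 53 · 47 · 100 ≡ 1 (mod 107).
Since the result is 1, base 10 gives no evidence that 107 is composite.

1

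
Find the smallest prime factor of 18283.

18283 is odd.
Digit sum 22, not divisible by 3.
Ends in 3: not divisible by 5.
7: 18283 = 7·2611 + 6
11: 18283 = 11·1662 + 1
13: 18283 = 13·1406 + 5
17: 18283 = 17·1075 + 8
19: 18283 = 19·962 + 5
23: 18283 = 23·794 + 21
29: 18283 = 29·630 + 13
31: 18283 = 31·589 + 24
37: 18283 = 37·494 + 5
41: 18283 = 41·445 + 38
43: 18283 = 43·425 + 8
47: 18283 = 47·389

47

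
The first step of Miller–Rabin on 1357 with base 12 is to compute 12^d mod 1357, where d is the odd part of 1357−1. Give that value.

1357 − 1 = 1356 = 2^2 · 339, so d = 339.
12^1 ≡ 12 (mod 1357)
12^2 ≡ 12^2 = 144 ≡ 144 (mod 1357)
12^4 ≡ 144^2 = 20736 ≡ 381 (mod 1357)
12^8 ≡ 381^2 = 145161 ≡ 1319 (mod 1357)
12^16 ≡ 1319^2 = 1739761 ≡ 87 (mod 1357)
12^32 ≡ 87^2 = 7569 ≡ 784 (mod 1357)
12^64 ≡ 784^2 = 614656 ≡ 1292 (mod 1357)
12^128 ≡ 1292^2 = 1669264 ≡ 154 (mod 1357)
12^256 ≡ 154^2 = 23716 ≡ 647 (mod 1357)
339 = 256 + 64 + 16 + 2 + 1 in binary powers of 2.
So 12^339 ≡ 647 · 1292 · 87 · 144 · 12 ≡ 579 (mod 1357).
Squaring chain: 579 → 62; never reaches −1, so base 12 is a Miller–Rabin witness that 1357 is composite.

579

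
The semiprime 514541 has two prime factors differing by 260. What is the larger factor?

Since p = q + 260, we have 514541 = q(q + 260), so q² + 260q − 514541 = 0.
Discriminant: 260² + 4·514541 = 67600 + 2058164 = 2125764; √2125764 = 1458.
q = (−260 + 1458)/2 = 599, and p = q + 260 = 859.
Check: 599 · 859 = 514541.

859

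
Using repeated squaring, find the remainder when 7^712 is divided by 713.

7^1 ≡ 7 (mod 713)
7^2 ≡ 7^2 = 49 ≡ 49 (mod 713)
7^4 ≡ 49^2 = 2401 ≡ 262 (mod 713)
7^8 ≡ 262^2 = 68644 ≡ 196 (mod 713)
7^16 ≡ 196^2 = 38416 ≡ 627 (mod 713)
7^32 ≡ 627^2 = 393129 ≡ 266 (mod 713)
7^64 ≡ 266^2 = 70756 ≡ 169 (mod 713)
7^128 ≡ 169^2 = 28561 ≡ 41 (mod 713)
7^256 ≡ 41^2 = 1681 ≡ 255 (mod 713)
7^512 ≡ 255^2 = 65025 ≡ 142 (mod 713)
712 = 512 + 128 + 64 + 8 in binary powers of 2.
So 7^712 ≡ 142 · 41 · 169 · 196 ≡ 679 (mod 713).
Since 679 ≠ 1, base 7 is a Fermat witness: 713 is composite.

679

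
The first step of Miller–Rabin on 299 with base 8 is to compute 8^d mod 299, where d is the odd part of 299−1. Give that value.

299 − 1 = 298 = 2^1 · 149, so d = 149.
8^1 ≡ 8 (mod 299)
8^2 ≡ 8^2 = 64 ≡ 64 (mod 299)
8^4 ≡ 64^2 = 4096 ≡ 209 (mod 299)
8^8 ≡ 209^2 = 43681 ≡ 27 (mod 299)
8^16 ≡ 27^2 = 729 ≡ 131 (mod 299)
8^32 ≡ 131^2 = 17161 ≡ 118 (mod 299)
8^64 ≡ 118^2 = 13924 ≡ 170 (mod 299)
8^128 ≡ 170^2 = 28900 ≡ 196 (mod 299)
149 = 128 + 16 + 4 + 1 in binary powers of 2.
So 8^149 ≡ 196 · 131 · 209 · 8 ≡ 151 (mod 299).
Squaring chain: 151; never reaches −1, so base 8 is a Miller–Rabin witness that 299 is composite.

151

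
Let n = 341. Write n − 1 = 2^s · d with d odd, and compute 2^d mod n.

341 − 1 = 340 = 2^2 · 85, so d = 85.
2^1 ≡ 2 (mod 341)
2^2 ≡ 2^2 = 4 ≡ 4 (mod 341)
2^4 ≡ 4^2 = 16 ≡ 16 (mod 341)
2^8 ≡ 16^2 = 256 ≡ 256 (mod 341)
2^16 ≡ 256^2 = 65536 ≡ 64 (mod 341)
2^32 ≡ 64^2 = 4096 ≡ 4 (mod 341)
2^64 ≡ 4^2 = 16 ≡ 16 (mod 341)
85 = 64 + 16 + 4 + 1 in binary powers of 2.
So 2^85 ≡ 16 · 64 · 16 · 2 ≡ 32 (mod 341).
Squaring chain: 32 → 1; never reaches −1, so base 2 is a Miller–Rabin witness that 341 is composite.

32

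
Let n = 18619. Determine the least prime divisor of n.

18619 is odd.
Digit sum 25, not divisible by 3.
Ends in 9: not divisible by 5.
7: 18619 = 7·2659 + 6
11: 18619 = 11·1692 + 7
13: 18619 = 13·1432 + 3
17: 18619 = 17·1095 + 4
19: 18619 = 19·979 + 18
23: 18619 = 23·809 + 12
29: 18619 = 29·642 + 1
31: 18619 = 31·600 + 19
37: 18619 = 37·503 + 8
41: 18619 = 41·454 + 5
43: 18619 = 43·433

43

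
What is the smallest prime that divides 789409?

789409 is odd.
Digit sum 37, not divisible by 3.
Ends in 9: not divisible by 5.
7: 789409 = 7·112772 + 5
11: 789409 = 11·71764 + 5
13: 789409 = 13·60723 + 10
17: 789409 = 17·46435 + 14
19: 789409 = 19·41547 + 16
23: 789409 = 23·34322 + 3
29: 789409 = 29·27221

29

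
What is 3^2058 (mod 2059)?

3^1 ≡ 3 (mod 2059)
3^2 ≡ 3^2 = 9 ≡ 9 (mod 2059)
3^4 ≡ 9^2 = 81 ≡ 81 (mod 2059)
3^8 ≡ 81^2 = 6561 ≡ 384 (mod 2059)
3^16 ≡ 384^2 = 147456 ≡ 1267 (mod 2059)
3^32 ≡ 1267^2 = 1605289 ≡ 1328 (mod 2059)
3^64 ≡ 1328^2 = 1763584 ≡ 1080 (mod 2059)
3^128 ≡ 1080^2 = 1166400 ≡ 1006 (mod 2059)
3^256 ≡ 1006^2 = 1012036 ≡ 1067 (mod 2059)
3^512 ≡ 1067^2 = 1138489 ≡ 1921 (mod 2059)
3^1024 ≡ 1921^2 = 3690241 ≡ 513 (mod 2059)
3^2048 ≡ 513^2 = 263169 ≡ 1676 (mod 2059)
2058 = 2048 + 8 + 2 in binary powers of 2.
So 3^2058 ≡ 1676 · 384 · 9 ≡ 289 (mod 2059).
Since 289 ≠ 1, base 3 is a Fermat witness: 2059 is composite.

289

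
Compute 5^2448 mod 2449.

1985

5^1 ≡ 5 (mod 2449)
5^2 ≡ 5^2 = 25 ≡ 25 (mod 2449)
5^4 ≡ 25^2 = 625 ≡ 625 (mod 2449)
5^8 ≡ 625^2 = 390625 ≡ 1234 (mod 2449)
5^16 ≡ 1234^2 = 1522756 ≡ 1927 (mod 2449)
5^32 ≡ 1927^2 = 3713329 ≡ 645 (mod 2449)
5^64 ≡ 645^2 = 416025 ≡ 2144 (mod 2449)
5^128 ≡ 2144^2 = 4596736 ≡ 2412 (mod 2449)
5^256 ≡ 2412^2 = 5817744 ≡ 1369 (mod 2449)
5^512 ≡ 1369^2 = 1874161 ≡ 676 (mod 2449)
5^1024 ≡ 676^2 = 456976 ≡ 1462 (mod 2449)
5^2048 ≡ 1462^2 = 2137444 ≡ 1916 (mod 2449)
2448 = 2048 + 256 + 128 + 16 in binary powers of 2.
So 5^2448 ≡ 1916 · 1369 · 2412 · 1927 ≡ 1985 (mod 2449).
Since 1985 ≠ 1, base 5 is a Fermat witness: 2449 is composite.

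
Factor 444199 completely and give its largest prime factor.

89

444199 = 7 · 63457
63457 = 23 · 2759
2759 = 31 · 89
89 is prime.
So 444199 = 7 · 23 · 31 · 89; the largest prime factor is 89.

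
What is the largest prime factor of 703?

37

703 = 19 · 37
37 is prime.
So 703 = 19 · 37; the largest prime factor is 37.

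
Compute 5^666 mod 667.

5^1 ≡ 5 (mod 667)
5^2 ≡ 5^2 = 25 ≡ 25 (mod 667)
5^4 ≡ 25^2 = 625 ≡ 625 (mod 667)
5^8 ≡ 625^2 = 390625 ≡ 430 (mod 667)
5^16 ≡ 430^2 = 184900 ≡ 141 (mod 667)
5^32 ≡ 141^2 = 19881 ≡ 538 (mod 667)
5^64 ≡ 538^2 = 289444 ≡ 633 (mod 667)
5^128 ≡ 633^2 = 400689 ≡ 489 (mod 667)
5^256 ≡ 489^2 = 239121 ≡ 335 (mod 667)
5^512 ≡ 335^2 = 112225 ≡ 169 (mod 667)
666 = 512 + 128 + 16 + 8 + 2 in binary powers of 2.
So 5^666 ≡ 169 · 489 · 141 · 430 · 25 ≡ 169 (mod 667).
Since 169 ≠ 1, base 5 is a Fermat witness: 667 is composite.

169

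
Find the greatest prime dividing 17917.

17917 = 19 · 943
943 = 23 · 41
41 is prime.
So 17917 = 19 · 23 · 41; the largest prime factor is 41.

41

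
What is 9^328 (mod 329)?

9^1 ≡ 9 (mod 329)
9^2 ≡ 9^2 = 81 ≡ 81 (mod 329)
9^4 ≡ 81^2 = 6561 ≡ 310 (mod 329)
9^8 ≡ 310^2 = 96100 ≡ 32 (mod 329)
9^16 ≡ 32^2 = 1024 ≡ 37 (mod 329)
9^32 ≡ 37^2 = 1369 ≡ 53 (mod 329)
9^64 ≡ 53^2 = 2809 ≡ 177 (mod 329)
9^128 ≡ 177^2 = 31329 ≡ 74 (mod 329)
9^256 ≡ 74^2 = 5476 ≡ 212 (mod 329)
328 = 256 + 64 + 8 in binary powers of 2.
So 9^328 ≡ 212 · 177 · 32 ≡ 247 (mod 329).
Since 247 ≠ 1, base 9 is a Fermat witness: 329 is composite.

247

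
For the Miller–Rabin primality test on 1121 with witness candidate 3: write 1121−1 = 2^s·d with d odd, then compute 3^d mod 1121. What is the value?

1121 − 1 = 1120 = 2^5 · 35, so d = 35.
3^1 ≡ 3 (mod 1121)
3^2 ≡ 3^2 = 9 ≡ 9 (mod 1121)
3^4 ≡ 9^2 = 81 ≡ 81 (mod 1121)
3^8 ≡ 81^2 = 6561 ≡ 956 (mod 1121)
3^16 ≡ 956^2 = 913936 ≡ 321 (mod 1121)
3^32 ≡ 321^2 = 103041 ≡ 1030 (mod 1121)
35 = 32 + 2 + 1 in binary powers of 2.
So 3^35 ≡ 1030 · 9 · 3 ≡ 906 (mod 1121).
Squaring chain: 906 → 264 → 194 → 643 → 921; never reaches −1, so base 3 is a Miller–Rabin witness that 1121 is composite.

906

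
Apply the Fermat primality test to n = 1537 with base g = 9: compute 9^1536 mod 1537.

9^1 ≡ 9 (mod 1537)
9^2 ≡ 9^2 = 81 ≡ 81 (mod 1537)
9^4 ≡ 81^2 = 6561 ≡ 413 (mod 1537)
9^8 ≡ 413^2 = 170569 ≡ 1499 (mod 1537)
9^16 ≡ 1499^2 = 2247001 ≡ 1444 (mod 1537)
9^32 ≡ 1444^2 = 2085136 ≡ 964 (mod 1537)
9^64 ≡ 964^2 = 929296 ≡ 948 (mod 1537)
9^128 ≡ 948^2 = 898704 ≡ 1096 (mod 1537)
9^256 ≡ 1096^2 = 1201216 ≡ 819 (mod 1537)
9^512 ≡ 819^2 = 670761 ≡ 629 (mod 1537)
9^1024 ≡ 629^2 = 395641 ≡ 632 (mod 1537)
1536 = 1024 + 512 in binary powers of 2.
So 9^1536 ≡ 632 · 629 ≡ 982 (mod 1537).
Since 982 ≠ 1, base 9 is a Fermat witness: 1537 is composite.

982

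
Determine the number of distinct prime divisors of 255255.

6

255255 = 3 · 85085
85085 = 5 · 17017
17017 = 7 · 2431
2431 = 11 · 221
221 = 13 · 17
255255 = 3 · 5 · 7 · 11 · 13 · 17, which has 6 distinct prime factors.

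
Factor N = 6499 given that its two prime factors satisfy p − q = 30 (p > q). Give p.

Since p = q + 30, we have 6499 = q(q + 30), so q² + 30q − 6499 = 0.
Discriminant: 30² + 4·6499 = 900 + 25996 = 26896; √26896 = 164.
q = (−30 + 164)/2 = 67, and p = q + 30 = 97.
Check: 67 · 97 = 6499.

97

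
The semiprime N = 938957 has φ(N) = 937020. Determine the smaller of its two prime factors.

φ(n) = (p−1)(q−1) = n − (p+q) + 1, so p + q = 938957 − 937020 + 1 = 1938.
p and q are the roots of t² − 1938t + 938957 = 0.
Discriminant: 1938² − 4·938957 = 3755844 − 3755828 = 16; √16 = 4.
q = (1938 − 4)/2 = 967, p = (1938 + 4)/2 = 971.
Check: 967 · 971 = 938957.

967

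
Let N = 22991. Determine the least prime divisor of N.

22991 is odd.
Digit sum 23, not divisible by 3.
Ends in 1: not divisible by 5.
7: 22991 = 7·3284 + 3
11: 22991 = 11·2090 + 1
13: 22991 = 13·1768 + 7
17: 22991 = 17·1352 + 7
19: 22991 = 19·1210 + 1
23: 22991 = 23·999 + 14
29: 22991 = 29·792 + 23
31: 22991 = 31·741 + 20
37: 22991 = 37·621 + 14
41: 22991 = 41·560 + 31
43: 22991 = 43·534 + 29
47: 22991 = 47·489 + 8
53: 22991 = 53·433 + 42
59: 22991 = 59·389 + 40
61: 22991 = 61·376 + 55
67: 22991 = 67·343 + 10
71: 22991 = 71·323 + 58
73: 22991 = 73·314 + 69
79: 22991 = 79·291 + 2
83: 22991 = 83·277

83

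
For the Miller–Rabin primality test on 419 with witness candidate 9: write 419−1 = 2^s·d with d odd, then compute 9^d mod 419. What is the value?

1

419 − 1 = 418 = 2^1 · 209, so d = 209.
9^1 ≡ 9 (mod 419)
9^2 ≡ 9^2 = 81 ≡ 81 (mod 419)
9^4 ≡ 81^2 = 6561 ≡ 276 (mod 419)
9^8 ≡ 276^2 = 76176 ≡ 337 (mod 419)
9^16 ≡ 337^2 = 113569 ≡ 20 (mod 419)
9^32 ≡ 20^2 = 400 ≡ 400 (mod 419)
9^64 ≡ 400^2 = 160000 ≡ 361 (mod 419)
9^128 ≡ 361^2 = 130321 ≡ 12 (mod 419)
209 = 128 + 64 + 16 + 1 in binary powers of 2.
So 9^209 ≡ 12 · 361 · 20 · 9 ≡ 1 (mod 419).
Since 9^d ≡ 1 (mod 419), base 9 does not prove 419 composite.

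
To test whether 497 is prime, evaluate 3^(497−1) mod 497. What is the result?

3^1 ≡ 3 (mod 497)
3^2 ≡ 3^2 = 9 ≡ 9 (mod 497)
3^4 ≡ 9^2 = 81 ≡ 81 (mod 497)
3^8 ≡ 81^2 = 6561 ≡ 100 (mod 497)
3^16 ≡ 100^2 = 10000 ≡ 60 (mod 497)
3^32 ≡ 60^2 = 3600 ≡ 121 (mod 497)
3^64 ≡ 121^2 = 14641 ≡ 228 (mod 497)
3^128 ≡ 228^2 = 51984 ≡ 296 (mod 497)
3^256 ≡ 296^2 = 87616 ≡ 144 (mod 497)
496 = 256 + 128 + 64 + 32 + 16 in binary powers of 2.
So 3^496 ≡ 144 · 296 · 228 · 121 · 60 ≡ 445 (mod 497).
Since 445 ≠ 1, base 3 is a Fermat witness: 497 is composite.

445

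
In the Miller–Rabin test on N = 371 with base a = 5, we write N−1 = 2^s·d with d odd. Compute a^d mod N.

87

371 − 1 = 370 = 2^1 · 185, so d = 185.
5^1 ≡ 5 (mod 371)
5^2 ≡ 5^2 = 25 ≡ 25 (mod 371)
5^4 ≡ 25^2 = 625 ≡ 254 (mod 371)
5^8 ≡ 254^2 = 64516 ≡ 333 (mod 371)
5^16 ≡ 333^2 = 110889 ≡ 331 (mod 371)
5^32 ≡ 331^2 = 109561 ≡ 116 (mod 371)
5^64 ≡ 116^2 = 13456 ≡ 100 (mod 371)
5^128 ≡ 100^2 = 10000 ≡ 354 (mod 371)
185 = 128 + 32 + 16 + 8 + 1 in binary powers of 2.
So 5^185 ≡ 354 · 116 · 331 · 333 · 5 ≡ 87 (mod 371).
Squaring chain: 87; never reaches −1, so base 5 is a Miller–Rabin witness that 371 is composite.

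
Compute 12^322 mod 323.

12^1 ≡ 12 (mod 323)
12^2 ≡ 12^2 = 144 ≡ 144 (mod 323)
12^4 ≡ 144^2 = 20736 ≡ 64 (mod 323)
12^8 ≡ 64^2 = 4096 ≡ 220 (mod 323)
12^16 ≡ 220^2 = 48400 ≡ 273 (mod 323)
12^32 ≡ 273^2 = 74529 ≡ 239 (mod 323)
12^64 ≡ 239^2 = 57121 ≡ 273 (mod 323)
12^128 ≡ 273^2 = 74529 ≡ 239 (mod 323)
12^256 ≡ 239^2 = 57121 ≡ 273 (mod 323)
322 = 256 + 64 + 2 in binary powers of 2.
So 12^322 ≡ 273 · 273 · 144 ≡ 178 (mod 323).
Since 178 ≠ 1, base 12 is a Fermat witness: 323 is composite.

178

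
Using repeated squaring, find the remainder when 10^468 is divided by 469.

10^1 ≡ 10 (mod 469)
10^2 ≡ 10^2 = 100 ≡ 100 (mod 469)
10^4 ≡ 100^2 = 10000 ≡ 151 (mod 469)
10^8 ≡ 151^2 = 22801 ≡ 289 (mod 469)
10^16 ≡ 289^2 = 83521 ≡ 39 (mod 469)
10^32 ≡ 39^2 = 1521 ≡ 114 (mod 469)
10^64 ≡ 114^2 = 12996 ≡ 333 (mod 469)
10^128 ≡ 333^2 = 110889 ≡ 205 (mod 469)
10^256 ≡ 205^2 = 42025 ≡ 284 (mod 469)
468 = 256 + 128 + 64 + 16 + 4 in binary powers of 2.
So 10^468 ≡ 284 · 205 · 333 · 39 · 151 ≡ 92 (mod 469).
Since 92 ≠ 1, base 10 is a Fermat witness: 469 is composite.

92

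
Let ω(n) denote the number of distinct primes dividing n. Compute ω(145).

2

145 = 5 · 29
145 = 5 · 29, which has 2 distinct prime factors.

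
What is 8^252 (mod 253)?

8^1 ≡ 8 (mod 253)
8^2 ≡ 8^2 = 64 ≡ 64 (mod 253)
8^4 ≡ 64^2 = 4096 ≡ 48 (mod 253)
8^8 ≡ 48^2 = 2304 ≡ 27 (mod 253)
8^16 ≡ 27^2 = 729 ≡ 223 (mod 253)
8^32 ≡ 223^2 = 49729 ≡ 141 (mod 253)
8^64 ≡ 141^2 = 19881 ≡ 147 (mod 253)
8^128 ≡ 147^2 = 21609 ≡ 104 (mod 253)
252 = 128 + 64 + 32 + 16 + 8 + 4 in binary powers of 2.
So 8^252 ≡ 104 · 147 · 141 · 223 · 27 · 48 ≡ 141 (mod 253).
Since 141 ≠ 1, base 8 is a Fermat witness: 253 is composite.

141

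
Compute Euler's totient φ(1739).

Factor: 1739 = 37 · 47.
φ(1739) = (37−1) · (47−1) = 36 · 46 = 1656.

1656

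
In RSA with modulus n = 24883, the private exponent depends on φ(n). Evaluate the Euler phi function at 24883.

24568

Factor: 24883 = 149 · 167.
φ(24883) = (149−1) · (167−1) = 148 · 166 = 24568.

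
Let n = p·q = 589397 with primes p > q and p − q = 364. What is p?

971

Since p = q + 364, we have 589397 = q(q + 364), so q² + 364q − 589397 = 0.
Discriminant: 364² + 4·589397 = 132496 + 2357588 = 2490084; √2490084 = 1578.
q = (−364 + 1578)/2 = 607, and p = q + 364 = 971.
Check: 607 · 971 = 589397.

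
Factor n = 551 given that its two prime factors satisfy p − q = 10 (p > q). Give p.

Since p = q + 10, we have 551 = q(q + 10), so q² + 10q − 551 = 0.
Discriminant: 10² + 4·551 = 100 + 2204 = 2304; √2304 = 48.
q = (−10 + 48)/2 = 19, and p = q + 10 = 29.
Check: 19 · 29 = 551.

29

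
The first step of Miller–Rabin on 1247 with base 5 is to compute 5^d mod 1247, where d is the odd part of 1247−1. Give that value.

695

1247 − 1 = 1246 = 2^1 · 623, so d = 623.
5^1 ≡ 5 (mod 1247)
5^2 ≡ 5^2 = 25 ≡ 25 (mod 1247)
5^4 ≡ 25^2 = 625 ≡ 625 (mod 1247)
5^8 ≡ 625^2 = 390625 ≡ 314 (mod 1247)
5^16 ≡ 314^2 = 98596 ≡ 83 (mod 1247)
5^32 ≡ 83^2 = 6889 ≡ 654 (mod 1247)
5^64 ≡ 654^2 = 427716 ≡ 1242 (mod 1247)
5^128 ≡ 1242^2 = 1542564 ≡ 25 (mod 1247)
5^256 ≡ 25^2 = 625 ≡ 625 (mod 1247)
5^512 ≡ 625^2 = 390625 ≡ 314 (mod 1247)
623 = 512 + 64 + 32 + 8 + 4 + 2 + 1 in binary powers of 2.
So 5^623 ≡ 314 · 1242 · 654 · 314 · 625 · 25 · 5 ≡ 695 (mod 1247).
Squaring chain: 695; never reaches −1, so base 5 is a Miller–Rabin witness that 1247 is composite.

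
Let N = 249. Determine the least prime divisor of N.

249 is odd.
Digit sum 15, divisible by 3.

3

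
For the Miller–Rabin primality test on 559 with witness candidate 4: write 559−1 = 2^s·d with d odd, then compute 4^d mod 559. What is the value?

441

559 − 1 = 558 = 2^1 · 279, so d = 279.
4^1 ≡ 4 (mod 559)
4^2 ≡ 4^2 = 16 ≡ 16 (mod 559)
4^4 ≡ 16^2 = 256 ≡ 256 (mod 559)
4^8 ≡ 256^2 = 65536 ≡ 133 (mod 559)
4^16 ≡ 133^2 = 17689 ≡ 360 (mod 559)
4^32 ≡ 360^2 = 129600 ≡ 471 (mod 559)
4^64 ≡ 471^2 = 221841 ≡ 477 (mod 559)
4^128 ≡ 477^2 = 227529 ≡ 16 (mod 559)
4^256 ≡ 16^2 = 256 ≡ 256 (mod 559)
279 = 256 + 16 + 4 + 2 + 1 in binary powers of 2.
So 4^279 ≡ 256 · 360 · 256 · 16 · 4 ≡ 441 (mod 559).
Squaring chain: 441; never reaches −1, so base 4 is a Miller–Rabin witness that 559 is composite.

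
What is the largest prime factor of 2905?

2905 = 5 · 581
581 = 7 · 83
83 is prime.
So 2905 = 5 · 7 · 83; the largest prime factor is 83.

83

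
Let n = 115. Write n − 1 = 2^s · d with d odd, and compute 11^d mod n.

115 − 1 = 114 = 2^1 · 57, so d = 57.
11^1 ≡ 11 (mod 115)
11^2 ≡ 11^2 = 121 ≡ 6 (mod 115)
11^4 ≡ 6^2 = 36 ≡ 36 (mod 115)
11^8 ≡ 36^2 = 1296 ≡ 31 (mod 115)
11^16 ≡ 31^2 = 961 ≡ 41 (mod 115)
11^32 ≡ 41^2 = 1681 ≡ 71 (mod 115)
57 = 32 + 16 + 8 + 1 in binary powers of 2.
So 11^57 ≡ 71 · 41 · 31 · 11 ≡ 86 (mod 115).
Squaring chain: 86; never reaches −1, so base 11 is a Miller–Rabin witness that 115 is composite.

86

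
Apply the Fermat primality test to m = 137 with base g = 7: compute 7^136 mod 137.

7^1 ≡ 7 (mod 137)
7^2 ≡ 7^2 = 49 ≡ 49 (mod 137)
7^4 ≡ 49^2 = 2401 ≡ 72 (mod 137)
7^8 ≡ 72^2 = 5184 ≡ 115 (mod 137)
7^16 ≡ 115^2 = 13225 ≡ 73 (mod 137)
7^32 ≡ 73^2 = 5329 ≡ 123 (mod 137)
7^64 ≡ 123^2 = 15129 ≡ 59 (mod 137)
7^128 ≡ 59^2 = 3481 ≡ 56 (mod 137)
136 = 128 + 8 in binary powers of 2.
So 7^136 ≡ 56 · 115 ≡ 1 (mod 137).
Since the result is 1, base 7 gives no evidence that 137 is composite.

1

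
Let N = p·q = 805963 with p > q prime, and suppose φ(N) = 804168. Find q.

φ(n) = (p−1)(q−1) = n − (p+q) + 1, so p + q = 805963 − 804168 + 1 = 1796.
p and q are the roots of t² − 1796t + 805963 = 0.
Discriminant: 1796² − 4·805963 = 3225616 − 3223852 = 1764; √1764 = 42.
q = (1796 − 42)/2 = 877, p = (1796 + 42)/2 = 919.
Check: 877 · 919 = 805963.

877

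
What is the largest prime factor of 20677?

20677 = 23 · 899
899 = 29 · 31
31 is prime.
So 20677 = 23 · 29 · 31; the largest prime factor is 31.

31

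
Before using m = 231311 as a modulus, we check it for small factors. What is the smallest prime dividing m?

23

231311 is odd.
Digit sum 11, not divisible by 3.
Ends in 1: not divisible by 5.
7: 231311 = 7·33044 + 3
11: 231311 = 11·21028 + 3
13: 231311 = 13·17793 + 2
17: 231311 = 17·13606 + 9
19: 231311 = 19·12174 + 5
23: 231311 = 23·10057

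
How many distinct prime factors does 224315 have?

224315 = 5 · 44863
44863 = 7 · 6409
6409 = 13 · 493
493 = 17 · 29
224315 = 5 · 7 · 13 · 17 · 29, which has 5 distinct prime factors.

5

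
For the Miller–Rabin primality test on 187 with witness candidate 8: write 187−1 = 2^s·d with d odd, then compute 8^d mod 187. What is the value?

187 − 1 = 186 = 2^1 · 93, so d = 93.
8^1 ≡ 8 (mod 187)
8^2 ≡ 8^2 = 64 ≡ 64 (mod 187)
8^4 ≡ 64^2 = 4096 ≡ 169 (mod 187)
8^8 ≡ 169^2 = 28561 ≡ 137 (mod 187)
8^16 ≡ 137^2 = 18769 ≡ 69 (mod 187)
8^32 ≡ 69^2 = 4761 ≡ 86 (mod 187)
8^64 ≡ 86^2 = 7396 ≡ 103 (mod 187)
93 = 64 + 16 + 8 + 4 + 1 in binary powers of 2.
So 8^93 ≡ 103 · 69 · 137 · 169 · 8 ≡ 94 (mod 187).
Squaring chain: 94; never reaches −1, so base 8 is a Miller–Rabin witness that 187 is composite.

94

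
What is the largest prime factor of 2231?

97

2231 = 23 · 97
97 is prime.
So 2231 = 23 · 97; the largest prime factor is 97.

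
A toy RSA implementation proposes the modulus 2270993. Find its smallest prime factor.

2270993 is odd.
Digit sum 32, not divisible by 3.
Ends in 3: not divisible by 5.
7: 2270993 = 7·324427 + 4
11: 2270993 = 11·206453 + 10
13: 2270993 = 13·174691 + 10
17: 2270993 = 17·133587 + 14
19: 2270993 = 19·119525 + 18
23: 2270993 = 23·98738 + 19
29: 2270993 = 29·78310 + 3
31: 2270993 = 31·73257 + 26
37: 2270993 = 37·61378 + 7
41: 2270993 = 41·55390 + 3
43: 2270993 = 43·52813 + 34
47: 2270993 = 47·48319

47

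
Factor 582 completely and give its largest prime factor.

97

582 = 2 · 291
291 = 3 · 97
97 is prime.
So 582 = 2 · 3 · 97; the largest prime factor is 97.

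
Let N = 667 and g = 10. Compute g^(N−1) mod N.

236

10^1 ≡ 10 (mod 667)
10^2 ≡ 10^2 = 100 ≡ 100 (mod 667)
10^4 ≡ 100^2 = 10000 ≡ 662 (mod 667)
10^8 ≡ 662^2 = 438244 ≡ 25 (mod 667)
10^16 ≡ 25^2 = 625 ≡ 625 (mod 667)
10^32 ≡ 625^2 = 390625 ≡ 430 (mod 667)
10^64 ≡ 430^2 = 184900 ≡ 141 (mod 667)
10^128 ≡ 141^2 = 19881 ≡ 538 (mod 667)
10^256 ≡ 538^2 = 289444 ≡ 633 (mod 667)
10^512 ≡ 633^2 = 400689 ≡ 489 (mod 667)
666 = 512 + 128 + 16 + 8 + 2 in binary powers of 2.
So 10^666 ≡ 489 · 538 · 625 · 25 · 100 ≡ 236 (mod 667).
Since 236 ≠ 1, base 10 is a Fermat witness: 667 is composite.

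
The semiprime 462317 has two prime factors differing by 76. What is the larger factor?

Since p = q + 76, we have 462317 = q(q + 76), so q² + 76q − 462317 = 0.
Discriminant: 76² + 4·462317 = 5776 + 1849268 = 1855044; √1855044 = 1362.
q = (−76 + 1362)/2 = 643, and p = q + 76 = 719.
Check: 643 · 719 = 462317.

719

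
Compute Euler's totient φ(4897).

Factor: 4897 = 59 · 83.
φ(4897) = (59−1) · (83−1) = 58 · 82 = 4756.

4756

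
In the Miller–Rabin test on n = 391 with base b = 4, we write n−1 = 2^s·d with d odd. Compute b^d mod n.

285

391 − 1 = 390 = 2^1 · 195, so d = 195.
4^1 ≡ 4 (mod 391)
4^2 ≡ 4^2 = 16 ≡ 16 (mod 391)
4^4 ≡ 16^2 = 256 ≡ 256 (mod 391)
4^8 ≡ 256^2 = 65536 ≡ 239 (mod 391)
4^16 ≡ 239^2 = 57121 ≡ 35 (mod 391)
4^32 ≡ 35^2 = 1225 ≡ 52 (mod 391)
4^64 ≡ 52^2 = 2704 ≡ 358 (mod 391)
4^128 ≡ 358^2 = 128164 ≡ 307 (mod 391)
195 = 128 + 64 + 2 + 1 in binary powers of 2.
So 4^195 ≡ 307 · 358 · 16 · 4 ≡ 285 (mod 391).
Squaring chain: 285; never reaches −1, so base 4 is a Miller–Rabin witness that 391 is composite.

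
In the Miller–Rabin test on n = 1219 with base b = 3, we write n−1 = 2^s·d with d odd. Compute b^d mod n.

403

1219 − 1 = 1218 = 2^1 · 609, so d = 609.
3^1 ≡ 3 (mod 1219)
3^2 ≡ 3^2 = 9 ≡ 9 (mod 1219)
3^4 ≡ 9^2 = 81 ≡ 81 (mod 1219)
3^8 ≡ 81^2 = 6561 ≡ 466 (mod 1219)
3^16 ≡ 466^2 = 217156 ≡ 174 (mod 1219)
3^32 ≡ 174^2 = 30276 ≡ 1020 (mod 1219)
3^64 ≡ 1020^2 = 1040400 ≡ 593 (mod 1219)
3^128 ≡ 593^2 = 351649 ≡ 577 (mod 1219)
3^256 ≡ 577^2 = 332929 ≡ 142 (mod 1219)
3^512 ≡ 142^2 = 20164 ≡ 660 (mod 1219)
609 = 512 + 64 + 32 + 1 in binary powers of 2.
So 3^609 ≡ 660 · 593 · 1020 · 3 ≡ 403 (mod 1219).
Squaring chain: 403; never reaches −1, so base 3 is a Miller–Rabin witness that 1219 is composite.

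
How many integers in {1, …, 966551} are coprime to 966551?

Factor: 966551 = 37 · 151 · 173.
φ(966551) = (37−1) · (151−1) · (173−1) = 36 · 150 · 172 = 928800.

928800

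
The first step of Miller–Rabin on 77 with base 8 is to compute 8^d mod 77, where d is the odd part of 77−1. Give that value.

29

77 − 1 = 76 = 2^2 · 19, so d = 19.
8^1 ≡ 8 (mod 77)
8^2 ≡ 8^2 = 64 ≡ 64 (mod 77)
8^4 ≡ 64^2 = 4096 ≡ 15 (mod 77)
8^8 ≡ 15^2 = 225 ≡ 71 (mod 77)
8^16 ≡ 71^2 = 5041 ≡ 36 (mod 77)
19 = 16 + 2 + 1 in binary powers of 2.
So 8^19 ≡ 36 · 64 · 8 ≡ 29 (mod 77).
Squaring chain: 29 → 71; never reaches −1, so base 8 is a Miller–Rabin witness that 77 is composite.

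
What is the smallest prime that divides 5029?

5029 is odd.
Digit sum 16, not divisible by 3.
Ends in 9: not divisible by 5.
7: 5029 = 7·718 + 3
11: 5029 = 11·457 + 2
13: 5029 = 13·386 + 11
17: 5029 = 17·295 + 14
19: 5029 = 19·264 + 13
23: 5029 = 23·218 + 15
29: 5029 = 29·173 + 12
31: 5029 = 31·162 + 7
37: 5029 = 37·135 + 34
41: 5029 = 41·122 + 27
43: 5029 = 43·116 + 41
47: 5029 = 47·107

47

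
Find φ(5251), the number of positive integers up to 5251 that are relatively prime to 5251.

Factor: 5251 = 59 · 89.
φ(5251) = (59−1) · (89−1) = 58 · 88 = 5104.

5104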